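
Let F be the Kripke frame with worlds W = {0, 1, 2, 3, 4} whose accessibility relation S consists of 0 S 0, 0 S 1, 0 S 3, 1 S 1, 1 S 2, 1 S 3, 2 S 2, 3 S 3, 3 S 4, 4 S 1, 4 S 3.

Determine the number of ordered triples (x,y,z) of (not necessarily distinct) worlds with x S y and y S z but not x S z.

Enumerating: (0,1,2), (0,3,4), (1,3,4), (3,4,1), (4,1,2), (4,3,4).

6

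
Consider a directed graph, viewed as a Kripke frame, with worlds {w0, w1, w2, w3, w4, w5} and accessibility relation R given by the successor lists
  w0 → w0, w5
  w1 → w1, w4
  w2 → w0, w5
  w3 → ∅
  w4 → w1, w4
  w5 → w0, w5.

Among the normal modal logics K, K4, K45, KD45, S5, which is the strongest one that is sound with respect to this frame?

K45

Transitive (axiom 4): yes — every two-step R-path is closed by a direct edge.
Euclidean (axiom 5): yes — any two successors of a common world are R-related.
Serial (axiom D): no — w3 has no R-successor.
Reflexive (axiom T): no — w2 is not related to itself.
So F validates K, K4, K45; KD45 would additionally require R to be serial. The strongest is K45.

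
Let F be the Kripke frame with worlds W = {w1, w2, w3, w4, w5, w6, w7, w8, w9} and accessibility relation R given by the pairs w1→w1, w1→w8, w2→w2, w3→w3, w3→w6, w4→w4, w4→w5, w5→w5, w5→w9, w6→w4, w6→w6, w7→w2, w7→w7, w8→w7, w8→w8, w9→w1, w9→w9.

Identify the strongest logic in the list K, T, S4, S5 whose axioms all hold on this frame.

T

Reflexive (axiom T): yes — every world is R-related to itself.
Transitive (axiom 4): no — w1 R w8 and w8 R w7, but not w1 R w7.
Euclidean (axiom 5): no — w1 R w8 and w1 R w1, but not w8 R w1.
So F validates K, T; S4 would additionally require R to be transitive. The strongest is T.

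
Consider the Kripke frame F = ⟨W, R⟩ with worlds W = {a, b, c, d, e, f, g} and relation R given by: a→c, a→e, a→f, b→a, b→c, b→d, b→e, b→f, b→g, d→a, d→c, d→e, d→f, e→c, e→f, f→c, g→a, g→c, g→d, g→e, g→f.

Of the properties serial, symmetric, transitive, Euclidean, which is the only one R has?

transitive

Serial: no — c has no R-successor.
Symmetric: no — a R c but not c R a.
Transitive: yes — every two-step R-path is closed by a direct edge.
Euclidean: no — a R c and a R e, but not c R e.
Only transitive holds.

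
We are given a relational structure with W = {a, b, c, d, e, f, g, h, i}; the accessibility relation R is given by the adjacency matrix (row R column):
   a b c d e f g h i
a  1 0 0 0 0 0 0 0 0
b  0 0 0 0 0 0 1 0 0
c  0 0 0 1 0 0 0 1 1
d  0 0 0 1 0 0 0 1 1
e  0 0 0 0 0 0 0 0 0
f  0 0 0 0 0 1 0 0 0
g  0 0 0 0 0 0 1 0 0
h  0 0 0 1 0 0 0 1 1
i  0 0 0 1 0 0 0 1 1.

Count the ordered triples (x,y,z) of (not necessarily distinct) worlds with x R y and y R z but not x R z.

R is transitive; there are no such tuples.

0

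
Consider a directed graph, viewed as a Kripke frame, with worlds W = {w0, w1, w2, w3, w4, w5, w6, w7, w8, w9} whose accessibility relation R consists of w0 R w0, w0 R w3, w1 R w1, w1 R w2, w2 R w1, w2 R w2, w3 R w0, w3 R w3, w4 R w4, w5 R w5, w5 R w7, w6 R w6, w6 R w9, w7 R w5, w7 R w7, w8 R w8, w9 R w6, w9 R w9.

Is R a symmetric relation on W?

Yes

Symmetric: yes — every pair in R has its reverse in R.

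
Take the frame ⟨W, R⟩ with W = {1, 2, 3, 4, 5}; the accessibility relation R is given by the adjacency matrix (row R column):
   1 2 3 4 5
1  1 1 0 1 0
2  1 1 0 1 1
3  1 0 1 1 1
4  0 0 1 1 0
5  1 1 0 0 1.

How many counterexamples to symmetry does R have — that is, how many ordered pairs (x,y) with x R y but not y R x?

5

Enumerating: (1,4), (2,4), (3,1), (3,5), (5,1).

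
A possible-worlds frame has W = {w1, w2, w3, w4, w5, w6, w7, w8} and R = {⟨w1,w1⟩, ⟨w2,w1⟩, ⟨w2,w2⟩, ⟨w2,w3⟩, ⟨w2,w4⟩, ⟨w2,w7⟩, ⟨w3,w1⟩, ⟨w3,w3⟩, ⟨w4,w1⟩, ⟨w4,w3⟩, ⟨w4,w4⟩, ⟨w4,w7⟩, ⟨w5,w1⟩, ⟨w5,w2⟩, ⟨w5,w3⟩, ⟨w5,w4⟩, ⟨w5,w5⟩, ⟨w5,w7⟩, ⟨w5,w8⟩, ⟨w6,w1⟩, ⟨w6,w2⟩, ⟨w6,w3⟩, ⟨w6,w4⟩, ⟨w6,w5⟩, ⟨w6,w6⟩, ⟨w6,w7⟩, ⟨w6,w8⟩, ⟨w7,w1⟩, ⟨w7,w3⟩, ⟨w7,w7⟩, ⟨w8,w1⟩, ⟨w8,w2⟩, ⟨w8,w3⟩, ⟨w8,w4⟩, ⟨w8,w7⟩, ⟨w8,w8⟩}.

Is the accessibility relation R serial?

Serial: yes — every world has a successor (e.g. w1 R w1).

Yes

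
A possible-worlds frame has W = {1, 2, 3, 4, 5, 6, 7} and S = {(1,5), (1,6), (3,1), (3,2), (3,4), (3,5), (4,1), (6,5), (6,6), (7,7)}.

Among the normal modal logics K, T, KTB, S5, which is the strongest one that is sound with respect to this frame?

K

Reflexive (axiom T): no — 1 is not related to itself.
Symmetric (axiom B): no — 1 S 5 but not 5 S 1.
Euclidean (axiom 5): no — 1 S 5 and 1 S 6, but not 5 S 6.
So F validates K; T would additionally require S to be reflexive. The strongest is K.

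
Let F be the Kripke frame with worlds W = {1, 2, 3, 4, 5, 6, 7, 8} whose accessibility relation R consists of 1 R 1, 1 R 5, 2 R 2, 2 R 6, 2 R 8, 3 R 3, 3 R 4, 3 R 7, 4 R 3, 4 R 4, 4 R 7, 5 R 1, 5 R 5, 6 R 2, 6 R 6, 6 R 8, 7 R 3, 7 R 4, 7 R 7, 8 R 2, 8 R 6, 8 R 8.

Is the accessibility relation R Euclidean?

Yes

Euclidean: yes — any two successors of a common world are R-related.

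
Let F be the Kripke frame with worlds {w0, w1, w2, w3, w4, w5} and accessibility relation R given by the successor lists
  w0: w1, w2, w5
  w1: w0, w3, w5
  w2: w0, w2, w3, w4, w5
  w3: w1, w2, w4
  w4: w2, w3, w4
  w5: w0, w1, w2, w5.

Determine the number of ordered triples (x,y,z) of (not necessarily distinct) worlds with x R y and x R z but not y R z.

29

Enumerating: (w0,w1,w1), (w0,w1,w2), (w0,w2,w1), (w1,w0,w0), (w1,w0,w3), (w1,w3,w0), (w1,w3,w3), (w1,w3,w5), (w1,w5,w3), (w2,w0,w0), (w2,w0,w3), (w2,w0,w4), … and 17 more.
Total: 29.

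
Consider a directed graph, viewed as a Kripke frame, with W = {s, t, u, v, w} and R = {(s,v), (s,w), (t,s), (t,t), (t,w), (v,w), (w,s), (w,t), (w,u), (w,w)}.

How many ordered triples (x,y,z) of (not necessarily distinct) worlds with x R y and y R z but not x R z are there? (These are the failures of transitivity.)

Enumerating: (s,w,s), (s,w,t), (s,w,u), (t,s,v), (t,w,u), (v,w,s), (v,w,t), (v,w,u), (w,s,v).

9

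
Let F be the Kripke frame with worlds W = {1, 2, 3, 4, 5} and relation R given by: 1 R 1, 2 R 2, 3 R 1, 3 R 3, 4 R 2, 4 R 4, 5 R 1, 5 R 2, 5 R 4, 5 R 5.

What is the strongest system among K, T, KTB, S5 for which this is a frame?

T

Reflexive (axiom T): yes — every world is R-related to itself.
Symmetric (axiom B): no — 3 R 1 but not 1 R 3.
Euclidean (axiom 5): no — 5 R 1 and 5 R 2, but not 1 R 2.
So F validates K, T; KTB would additionally require R to be symmetric. The strongest is T.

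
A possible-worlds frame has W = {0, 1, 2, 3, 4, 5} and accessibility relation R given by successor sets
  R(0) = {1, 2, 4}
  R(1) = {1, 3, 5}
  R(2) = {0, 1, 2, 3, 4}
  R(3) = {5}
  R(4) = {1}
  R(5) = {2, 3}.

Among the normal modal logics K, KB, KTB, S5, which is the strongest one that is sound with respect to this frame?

Symmetric (axiom B): no — 0 R 1 but not 1 R 0.
Reflexive (axiom T): no — 0 is not related to itself.
Euclidean (axiom 5): no — 0 R 1 and 0 R 2, but not 1 R 2.
So F validates K; KB would additionally require R to be symmetric. The strongest is K.

K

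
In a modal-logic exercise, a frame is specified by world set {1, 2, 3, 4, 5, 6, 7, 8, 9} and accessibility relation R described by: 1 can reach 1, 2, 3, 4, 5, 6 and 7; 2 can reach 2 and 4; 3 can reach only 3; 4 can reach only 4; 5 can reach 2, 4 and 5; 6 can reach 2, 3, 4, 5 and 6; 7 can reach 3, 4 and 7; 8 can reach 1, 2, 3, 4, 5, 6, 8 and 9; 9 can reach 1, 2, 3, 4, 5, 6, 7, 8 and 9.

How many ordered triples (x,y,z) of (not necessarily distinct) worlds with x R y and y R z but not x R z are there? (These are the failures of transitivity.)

2

Enumerating: (8,1,7), (8,9,7).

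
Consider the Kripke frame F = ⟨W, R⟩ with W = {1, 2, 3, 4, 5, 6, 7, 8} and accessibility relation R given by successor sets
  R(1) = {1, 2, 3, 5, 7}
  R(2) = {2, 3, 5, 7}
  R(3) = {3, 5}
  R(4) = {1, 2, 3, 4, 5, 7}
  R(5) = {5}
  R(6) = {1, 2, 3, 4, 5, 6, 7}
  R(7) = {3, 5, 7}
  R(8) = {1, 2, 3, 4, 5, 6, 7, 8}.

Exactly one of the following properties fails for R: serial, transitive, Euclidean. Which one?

Serial: yes — every world has a successor (e.g. 1 R 1).
Transitive: yes — every two-step R-path is closed by a direct edge.
Euclidean: no — 1 R 3 and 1 R 2, but not 3 R 2.
Only Euclidean fails.

Euclidean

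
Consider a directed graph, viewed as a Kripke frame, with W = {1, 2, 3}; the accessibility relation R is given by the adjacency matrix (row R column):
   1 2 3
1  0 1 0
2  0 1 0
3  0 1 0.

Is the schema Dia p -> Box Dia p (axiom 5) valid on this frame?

Yes

By correspondence theory, 5 is valid on a frame iff R is Euclidean.
Euclidean: yes — any two successors of a common world are R-related.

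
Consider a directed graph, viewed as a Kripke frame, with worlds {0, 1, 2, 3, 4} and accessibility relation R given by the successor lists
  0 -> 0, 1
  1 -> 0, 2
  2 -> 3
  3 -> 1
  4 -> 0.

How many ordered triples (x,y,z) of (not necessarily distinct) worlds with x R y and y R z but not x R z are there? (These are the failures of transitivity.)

Enumerating: (0,1,2), (1,0,1), (1,2,3), (2,3,1), (3,1,0), (3,1,2), (4,0,1).

7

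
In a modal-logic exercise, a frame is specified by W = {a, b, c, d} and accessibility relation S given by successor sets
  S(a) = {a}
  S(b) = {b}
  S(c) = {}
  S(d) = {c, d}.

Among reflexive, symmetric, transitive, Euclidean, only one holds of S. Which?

transitive

Reflexive: no — c is not related to itself.
Symmetric: no — d S c but not c S d.
Transitive: yes — every two-step S-path is closed by a direct edge.
Euclidean: no — d S c and d S c, but not c S c.
Only transitive holds.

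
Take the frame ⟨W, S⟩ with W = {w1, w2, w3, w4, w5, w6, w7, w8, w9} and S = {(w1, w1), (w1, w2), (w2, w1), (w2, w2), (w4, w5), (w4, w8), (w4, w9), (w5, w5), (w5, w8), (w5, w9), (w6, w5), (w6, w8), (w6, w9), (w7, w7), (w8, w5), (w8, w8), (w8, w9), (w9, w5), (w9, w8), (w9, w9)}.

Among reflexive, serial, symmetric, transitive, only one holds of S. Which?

transitive

Reflexive: no — w3 is not related to itself.
Serial: no — w3 has no S-successor.
Symmetric: no — w4 S w5 but not w5 S w4.
Transitive: yes — every two-step S-path is closed by a direct edge.
Only transitive holds.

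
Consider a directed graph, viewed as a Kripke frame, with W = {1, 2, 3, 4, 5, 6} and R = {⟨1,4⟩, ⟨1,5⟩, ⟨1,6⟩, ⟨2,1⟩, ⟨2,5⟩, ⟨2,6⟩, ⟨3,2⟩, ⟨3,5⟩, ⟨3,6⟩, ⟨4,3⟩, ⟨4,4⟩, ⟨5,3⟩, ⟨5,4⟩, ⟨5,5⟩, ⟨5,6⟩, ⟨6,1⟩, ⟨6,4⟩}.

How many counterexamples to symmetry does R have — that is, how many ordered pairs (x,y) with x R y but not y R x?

11

Enumerating: (1,4), (1,5), (2,1), (2,5), (2,6), (3,2), (3,6), (4,3), (5,4), (5,6), (6,4).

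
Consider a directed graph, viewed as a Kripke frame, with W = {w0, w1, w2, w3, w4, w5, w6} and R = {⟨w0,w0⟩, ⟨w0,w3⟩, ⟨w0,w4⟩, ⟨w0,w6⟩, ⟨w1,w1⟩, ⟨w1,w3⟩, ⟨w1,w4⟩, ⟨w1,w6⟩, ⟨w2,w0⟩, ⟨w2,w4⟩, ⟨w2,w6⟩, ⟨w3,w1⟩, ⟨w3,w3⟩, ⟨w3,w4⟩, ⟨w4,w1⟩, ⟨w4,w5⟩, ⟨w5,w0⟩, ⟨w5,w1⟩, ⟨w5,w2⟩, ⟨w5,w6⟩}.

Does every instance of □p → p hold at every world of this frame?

No

Axiom T corresponds to the accessibility relation being reflexive.
Reflexive: no — w2 is not related to itself.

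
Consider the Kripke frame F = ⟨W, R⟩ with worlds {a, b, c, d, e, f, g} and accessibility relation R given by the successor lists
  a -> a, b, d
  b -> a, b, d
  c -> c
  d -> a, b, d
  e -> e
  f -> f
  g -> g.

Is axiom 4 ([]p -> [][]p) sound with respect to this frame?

The schema 4 characterises exactly the transitive frames.
Transitive: yes — every two-step R-path is closed by a direct edge.

Yes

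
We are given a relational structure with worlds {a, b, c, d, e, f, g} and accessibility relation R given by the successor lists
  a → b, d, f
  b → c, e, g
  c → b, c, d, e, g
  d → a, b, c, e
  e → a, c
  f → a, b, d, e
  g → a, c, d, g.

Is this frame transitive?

Transitive: no — a R b and b R c, but not a R c.

No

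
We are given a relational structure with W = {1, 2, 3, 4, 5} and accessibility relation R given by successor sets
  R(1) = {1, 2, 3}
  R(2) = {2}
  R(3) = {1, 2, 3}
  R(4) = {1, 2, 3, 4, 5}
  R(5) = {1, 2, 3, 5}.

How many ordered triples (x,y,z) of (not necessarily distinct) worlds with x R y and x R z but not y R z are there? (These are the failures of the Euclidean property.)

18

Enumerating: (1,2,1), (1,2,3), (3,2,1), (3,2,3), (4,1,4), (4,1,5), (4,2,1), (4,2,3), (4,2,4), (4,2,5), (4,3,4), (4,3,5), (4,5,4), (5,1,5), (5,2,1), (5,2,3), (5,2,5), (5,3,5).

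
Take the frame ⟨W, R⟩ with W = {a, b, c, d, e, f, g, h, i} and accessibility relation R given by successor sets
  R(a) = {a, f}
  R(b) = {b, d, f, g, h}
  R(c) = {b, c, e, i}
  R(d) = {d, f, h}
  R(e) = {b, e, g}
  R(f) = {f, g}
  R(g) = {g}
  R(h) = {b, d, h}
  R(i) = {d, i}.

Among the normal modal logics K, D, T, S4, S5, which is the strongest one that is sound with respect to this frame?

Serial (axiom D): yes — every world has a successor (e.g. a R a).
Reflexive (axiom T): yes — every world is R-related to itself.
Transitive (axiom 4): no — a R f and f R g, but not a R g.
Euclidean (axiom 5): no — b R d and b R g, but not d R g.
So F validates K, D, T; S4 would additionally require R to be transitive. The strongest is T.

T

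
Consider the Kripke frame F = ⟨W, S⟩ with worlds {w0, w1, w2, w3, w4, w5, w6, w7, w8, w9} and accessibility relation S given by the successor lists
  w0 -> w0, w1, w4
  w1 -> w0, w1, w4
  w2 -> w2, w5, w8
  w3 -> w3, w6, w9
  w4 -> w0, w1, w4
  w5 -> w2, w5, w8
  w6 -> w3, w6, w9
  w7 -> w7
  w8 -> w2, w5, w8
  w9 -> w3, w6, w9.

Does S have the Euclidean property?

Euclidean: yes — any two successors of a common world are S-related.

Yes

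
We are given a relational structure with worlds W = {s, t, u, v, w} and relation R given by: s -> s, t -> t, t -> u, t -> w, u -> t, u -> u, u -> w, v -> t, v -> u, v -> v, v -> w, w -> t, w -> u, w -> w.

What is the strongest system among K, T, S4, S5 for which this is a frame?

Reflexive (axiom T): yes — every world is R-related to itself.
Transitive (axiom 4): yes — every two-step R-path is closed by a direct edge.
Euclidean (axiom 5): no — v R t and v R v, but not t R v.
So F validates K, T, S4; S5 would additionally require R to be Euclidean. The strongest is S4.

S4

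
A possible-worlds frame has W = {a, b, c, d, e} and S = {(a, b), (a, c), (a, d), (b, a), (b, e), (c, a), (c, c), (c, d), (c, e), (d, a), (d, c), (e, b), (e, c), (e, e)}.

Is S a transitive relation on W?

No

Transitive: no — a S b and b S e, but not a S e.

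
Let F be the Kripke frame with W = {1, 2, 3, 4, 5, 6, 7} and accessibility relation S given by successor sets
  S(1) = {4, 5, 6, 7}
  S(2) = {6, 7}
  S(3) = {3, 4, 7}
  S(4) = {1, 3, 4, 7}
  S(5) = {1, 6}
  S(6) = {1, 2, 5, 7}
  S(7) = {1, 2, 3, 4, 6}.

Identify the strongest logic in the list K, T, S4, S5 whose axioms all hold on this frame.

K

Reflexive (axiom T): no — 1 is not related to itself.
Transitive (axiom 4): no — 1 S 4 and 4 S 3, but not 1 S 3.
Euclidean (axiom 5): no — 1 S 4 and 1 S 5, but not 4 S 5.
So F validates K; T would additionally require S to be reflexive. The strongest is K.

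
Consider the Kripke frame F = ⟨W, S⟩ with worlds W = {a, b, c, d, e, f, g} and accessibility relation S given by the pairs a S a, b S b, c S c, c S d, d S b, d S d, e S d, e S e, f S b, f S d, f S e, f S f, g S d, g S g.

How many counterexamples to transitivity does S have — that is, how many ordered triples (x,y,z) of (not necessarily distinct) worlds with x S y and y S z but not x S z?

3

Enumerating: (c,d,b), (e,d,b), (g,d,b).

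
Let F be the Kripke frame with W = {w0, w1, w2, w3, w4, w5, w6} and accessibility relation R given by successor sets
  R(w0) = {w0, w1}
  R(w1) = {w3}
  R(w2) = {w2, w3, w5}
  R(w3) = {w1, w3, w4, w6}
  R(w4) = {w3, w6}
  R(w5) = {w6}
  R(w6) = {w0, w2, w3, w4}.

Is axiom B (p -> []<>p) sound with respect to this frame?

Axiom B corresponds to the accessibility relation being symmetric.
Symmetric: no — w0 R w1 but not w1 R w0.

No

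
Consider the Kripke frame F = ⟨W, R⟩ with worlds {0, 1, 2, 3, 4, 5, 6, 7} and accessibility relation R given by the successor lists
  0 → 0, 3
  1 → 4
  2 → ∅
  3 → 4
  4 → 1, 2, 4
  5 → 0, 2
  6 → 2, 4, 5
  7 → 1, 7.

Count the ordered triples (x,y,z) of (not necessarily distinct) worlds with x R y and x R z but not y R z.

Enumerating: (0,3,0), (0,3,3), (4,1,1), (4,1,2), (4,2,1), (4,2,2), (4,2,4), (5,0,2), (5,2,0), (5,2,2), (6,2,2), (6,2,4), (6,2,5), (6,4,5), (6,5,4), (6,5,5), (7,1,1), (7,1,7).

18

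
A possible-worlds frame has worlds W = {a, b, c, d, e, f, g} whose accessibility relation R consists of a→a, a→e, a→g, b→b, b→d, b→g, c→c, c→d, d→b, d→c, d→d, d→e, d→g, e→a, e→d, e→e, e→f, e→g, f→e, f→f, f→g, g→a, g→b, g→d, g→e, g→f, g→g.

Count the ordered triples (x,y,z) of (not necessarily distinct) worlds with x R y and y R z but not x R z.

26

Enumerating: (a,e,d), (a,e,f), (a,g,b), (a,g,d), (a,g,f), (b,d,c), (b,d,e), (b,g,a), (b,g,e), (b,g,f), (c,d,b), (c,d,e), … and 14 more.
Total: 26.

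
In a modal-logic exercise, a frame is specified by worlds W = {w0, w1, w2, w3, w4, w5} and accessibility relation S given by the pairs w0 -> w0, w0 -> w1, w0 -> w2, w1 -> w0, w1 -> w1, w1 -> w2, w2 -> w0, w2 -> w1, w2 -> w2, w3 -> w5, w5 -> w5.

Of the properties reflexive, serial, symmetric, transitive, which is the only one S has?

Reflexive: no — w3 is not related to itself.
Serial: no — w4 has no S-successor.
Symmetric: no — w3 S w5 but not w5 S w3.
Transitive: yes — every two-step S-path is closed by a direct edge.
Only transitive holds.

transitive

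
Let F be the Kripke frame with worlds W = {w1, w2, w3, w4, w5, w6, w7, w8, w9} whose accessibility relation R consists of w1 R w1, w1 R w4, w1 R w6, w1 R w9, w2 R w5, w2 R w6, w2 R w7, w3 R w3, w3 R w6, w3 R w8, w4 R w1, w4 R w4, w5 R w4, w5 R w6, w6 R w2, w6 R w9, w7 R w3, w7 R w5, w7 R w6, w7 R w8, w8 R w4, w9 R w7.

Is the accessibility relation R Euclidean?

No

Euclidean: no — w1 R w4 and w1 R w6, but not w4 R w6.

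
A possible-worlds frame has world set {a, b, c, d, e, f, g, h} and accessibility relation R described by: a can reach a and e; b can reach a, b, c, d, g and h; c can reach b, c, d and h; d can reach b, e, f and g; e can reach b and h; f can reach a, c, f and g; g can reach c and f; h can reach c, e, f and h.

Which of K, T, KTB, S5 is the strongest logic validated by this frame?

Reflexive (axiom T): no — d is not related to itself.
Symmetric (axiom B): no — a R e but not e R a.
Euclidean (axiom 5): no — b R a and b R c, but not a R c.
So F validates K; T would additionally require R to be reflexive. The strongest is K.

K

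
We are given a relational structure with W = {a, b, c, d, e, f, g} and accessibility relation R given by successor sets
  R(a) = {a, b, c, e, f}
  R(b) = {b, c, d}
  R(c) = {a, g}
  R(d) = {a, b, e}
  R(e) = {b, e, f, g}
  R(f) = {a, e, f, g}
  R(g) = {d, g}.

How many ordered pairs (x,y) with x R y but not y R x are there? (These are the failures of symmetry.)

10

Enumerating: (a,b), (a,e), (b,c), (c,g), (d,a), (d,e), (e,b), (e,g), (f,g), (g,d).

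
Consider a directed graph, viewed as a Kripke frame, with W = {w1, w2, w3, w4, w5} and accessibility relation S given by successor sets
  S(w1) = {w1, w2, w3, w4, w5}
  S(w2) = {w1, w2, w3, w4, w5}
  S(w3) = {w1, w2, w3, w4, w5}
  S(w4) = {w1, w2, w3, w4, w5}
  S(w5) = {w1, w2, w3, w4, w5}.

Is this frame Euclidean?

Euclidean: yes — any two successors of a common world are S-related.

Yes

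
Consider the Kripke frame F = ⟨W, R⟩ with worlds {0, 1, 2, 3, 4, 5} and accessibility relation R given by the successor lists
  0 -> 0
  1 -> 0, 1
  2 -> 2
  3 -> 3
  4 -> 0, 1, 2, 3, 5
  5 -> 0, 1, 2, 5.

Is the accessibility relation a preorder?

No

Reflexive: no — 4 is not related to itself.
Transitive: yes — every two-step R-path is closed by a direct edge.
So R is not a preorder.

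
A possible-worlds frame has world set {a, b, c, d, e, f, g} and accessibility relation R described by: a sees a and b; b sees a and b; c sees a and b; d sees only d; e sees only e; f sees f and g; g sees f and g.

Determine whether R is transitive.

Yes

Transitive: yes — every two-step R-path is closed by a direct edge.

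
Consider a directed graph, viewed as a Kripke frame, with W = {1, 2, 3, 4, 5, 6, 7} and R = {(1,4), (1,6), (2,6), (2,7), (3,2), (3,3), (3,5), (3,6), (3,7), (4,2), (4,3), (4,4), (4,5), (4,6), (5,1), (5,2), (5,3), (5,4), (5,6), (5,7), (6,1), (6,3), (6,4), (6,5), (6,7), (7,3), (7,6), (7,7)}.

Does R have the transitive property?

Transitive: no — 1 R 4 and 4 R 2, but not 1 R 2.

No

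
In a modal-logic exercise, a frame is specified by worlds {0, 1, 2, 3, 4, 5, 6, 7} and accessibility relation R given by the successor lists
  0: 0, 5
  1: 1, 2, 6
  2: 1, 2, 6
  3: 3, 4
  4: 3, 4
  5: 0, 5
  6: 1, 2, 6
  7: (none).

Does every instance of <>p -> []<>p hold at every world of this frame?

Yes

By correspondence theory, 5 is valid on a frame iff R is Euclidean.
Euclidean: yes — any two successors of a common world are R-related.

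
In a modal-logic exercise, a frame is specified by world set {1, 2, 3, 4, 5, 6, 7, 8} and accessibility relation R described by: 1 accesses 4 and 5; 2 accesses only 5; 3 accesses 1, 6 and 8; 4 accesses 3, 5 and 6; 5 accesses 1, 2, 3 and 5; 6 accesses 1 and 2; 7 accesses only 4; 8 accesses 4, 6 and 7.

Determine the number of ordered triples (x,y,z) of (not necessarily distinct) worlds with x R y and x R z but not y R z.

36

Enumerating: (1,4,4), (1,5,4), (3,1,1), (3,1,6), (3,1,8), (3,6,6), (3,6,8), (3,8,1), (3,8,8), (4,3,3), (4,3,5), (4,5,6), … and 24 more.
Total: 36.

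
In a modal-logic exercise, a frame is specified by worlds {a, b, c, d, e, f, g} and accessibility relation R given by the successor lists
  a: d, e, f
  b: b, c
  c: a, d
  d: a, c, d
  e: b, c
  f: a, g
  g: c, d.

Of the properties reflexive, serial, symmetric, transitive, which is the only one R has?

serial

Reflexive: no — a is not related to itself.
Serial: yes — every world has a successor (e.g. a R d).
Symmetric: no — a R e but not e R a.
Transitive: no — a R d and d R c, but not a R c.
Only serial holds.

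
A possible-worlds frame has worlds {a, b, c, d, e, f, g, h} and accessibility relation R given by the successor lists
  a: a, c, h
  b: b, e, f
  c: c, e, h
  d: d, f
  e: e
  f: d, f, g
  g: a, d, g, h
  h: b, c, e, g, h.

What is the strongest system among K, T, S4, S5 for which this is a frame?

T

Reflexive (axiom T): yes — every world is R-related to itself.
Transitive (axiom 4): no — a R c and c R e, but not a R e.
Euclidean (axiom 5): no — b R e and b R f, but not e R f.
So F validates K, T; S4 would additionally require R to be transitive. The strongest is T.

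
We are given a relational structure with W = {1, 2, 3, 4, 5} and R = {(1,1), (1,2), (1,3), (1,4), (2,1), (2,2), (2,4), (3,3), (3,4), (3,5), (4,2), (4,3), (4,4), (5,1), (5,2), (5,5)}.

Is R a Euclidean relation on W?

Euclidean: no — 1 R 2 and 1 R 3, but not 2 R 3.

No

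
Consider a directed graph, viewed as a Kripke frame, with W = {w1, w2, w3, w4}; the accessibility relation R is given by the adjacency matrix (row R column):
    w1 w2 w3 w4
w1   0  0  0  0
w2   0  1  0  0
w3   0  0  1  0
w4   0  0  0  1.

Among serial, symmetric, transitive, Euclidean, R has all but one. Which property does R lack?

Serial: no — w1 has no R-successor.
Symmetric: yes — every pair in R has its reverse in R.
Transitive: yes — every two-step R-path is closed by a direct edge.
Euclidean: yes — any two successors of a common world are R-related.
Only serial fails.

serial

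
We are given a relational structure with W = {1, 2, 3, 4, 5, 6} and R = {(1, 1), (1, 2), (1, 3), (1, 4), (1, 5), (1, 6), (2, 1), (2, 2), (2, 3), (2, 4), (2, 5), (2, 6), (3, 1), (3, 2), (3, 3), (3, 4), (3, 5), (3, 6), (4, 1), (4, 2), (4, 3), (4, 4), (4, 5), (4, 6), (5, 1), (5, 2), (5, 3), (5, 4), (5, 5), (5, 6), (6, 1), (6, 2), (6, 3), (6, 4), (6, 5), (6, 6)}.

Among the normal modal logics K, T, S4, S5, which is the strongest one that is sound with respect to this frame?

S5

Reflexive (axiom T): yes — every world is R-related to itself.
Transitive (axiom 4): yes — every two-step R-path is closed by a direct edge.
Euclidean (axiom 5): yes — any two successors of a common world are R-related.
So F validates K, T, S4, S5. The strongest is S5.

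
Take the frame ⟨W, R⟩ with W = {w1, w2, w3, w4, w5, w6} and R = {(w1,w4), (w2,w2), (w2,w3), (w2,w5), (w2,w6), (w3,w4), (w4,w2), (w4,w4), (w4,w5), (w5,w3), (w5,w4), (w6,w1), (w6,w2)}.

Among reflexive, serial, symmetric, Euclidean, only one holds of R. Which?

serial

Reflexive: no — w1 is not related to itself.
Serial: yes — every world has a successor (e.g. w1 R w4).
Symmetric: no — w1 R w4 but not w4 R w1.
Euclidean: no — w2 R w3 and w2 R w5, but not w3 R w5.
Only serial holds.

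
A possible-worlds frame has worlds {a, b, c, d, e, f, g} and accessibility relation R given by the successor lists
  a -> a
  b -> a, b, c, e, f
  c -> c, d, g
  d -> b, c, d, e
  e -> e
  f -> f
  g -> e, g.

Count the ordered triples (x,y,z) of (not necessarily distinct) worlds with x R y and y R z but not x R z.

8

Enumerating: (b,c,d), (b,c,g), (c,d,b), (c,d,e), (c,g,e), (d,b,a), (d,b,f), (d,c,g).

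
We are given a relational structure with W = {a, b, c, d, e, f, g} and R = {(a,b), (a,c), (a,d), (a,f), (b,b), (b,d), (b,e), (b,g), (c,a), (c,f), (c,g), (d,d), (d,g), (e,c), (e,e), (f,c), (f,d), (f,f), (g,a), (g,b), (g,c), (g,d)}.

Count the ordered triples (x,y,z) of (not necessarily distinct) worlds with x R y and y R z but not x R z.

Enumerating: (a,b,e), (a,b,g), (a,c,a), (a,c,g), (a,d,g), (b,e,c), (b,g,a), (b,g,c), (c,a,b), (c,a,c), (c,a,d), (c,f,c), … and 19 more.
Total: 31.

31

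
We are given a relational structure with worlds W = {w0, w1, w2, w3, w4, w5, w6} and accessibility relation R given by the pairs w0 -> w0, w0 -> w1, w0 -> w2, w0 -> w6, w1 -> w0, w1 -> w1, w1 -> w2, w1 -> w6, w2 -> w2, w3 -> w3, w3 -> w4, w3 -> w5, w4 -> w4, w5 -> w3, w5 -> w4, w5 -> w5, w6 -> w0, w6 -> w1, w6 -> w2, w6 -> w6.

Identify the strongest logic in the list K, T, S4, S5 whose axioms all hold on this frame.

Reflexive (axiom T): yes — every world is R-related to itself.
Transitive (axiom 4): yes — every two-step R-path is closed by a direct edge.
Euclidean (axiom 5): no — w0 R w2 and w0 R w1, but not w2 R w1.
So F validates K, T, S4; S5 would additionally require R to be Euclidean. The strongest is S4.

S4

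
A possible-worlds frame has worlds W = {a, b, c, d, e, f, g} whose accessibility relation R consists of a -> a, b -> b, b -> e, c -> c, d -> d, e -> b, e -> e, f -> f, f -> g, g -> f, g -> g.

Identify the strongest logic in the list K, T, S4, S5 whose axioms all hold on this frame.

Reflexive (axiom T): yes — every world is R-related to itself.
Transitive (axiom 4): yes — every two-step R-path is closed by a direct edge.
Euclidean (axiom 5): yes — any two successors of a common world are R-related.
So F validates K, T, S4, S5. The strongest is S5.

S5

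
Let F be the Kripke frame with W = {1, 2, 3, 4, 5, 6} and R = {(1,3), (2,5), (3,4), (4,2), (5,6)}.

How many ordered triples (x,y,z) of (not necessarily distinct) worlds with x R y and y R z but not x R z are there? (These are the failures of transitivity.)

4

Enumerating: (1,3,4), (2,5,6), (3,4,2), (4,2,5).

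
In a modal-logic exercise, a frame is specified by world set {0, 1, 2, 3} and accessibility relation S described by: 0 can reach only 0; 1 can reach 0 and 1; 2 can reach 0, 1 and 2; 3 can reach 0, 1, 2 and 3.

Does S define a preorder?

Reflexive: yes — every world is S-related to itself.
Transitive: yes — every two-step S-path is closed by a direct edge.
So S is a preorder.

Yes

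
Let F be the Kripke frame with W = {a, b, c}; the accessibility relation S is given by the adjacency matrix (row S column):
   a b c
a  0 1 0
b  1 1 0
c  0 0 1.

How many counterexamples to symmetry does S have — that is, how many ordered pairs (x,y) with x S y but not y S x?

S is symmetric; there are no such tuples.

0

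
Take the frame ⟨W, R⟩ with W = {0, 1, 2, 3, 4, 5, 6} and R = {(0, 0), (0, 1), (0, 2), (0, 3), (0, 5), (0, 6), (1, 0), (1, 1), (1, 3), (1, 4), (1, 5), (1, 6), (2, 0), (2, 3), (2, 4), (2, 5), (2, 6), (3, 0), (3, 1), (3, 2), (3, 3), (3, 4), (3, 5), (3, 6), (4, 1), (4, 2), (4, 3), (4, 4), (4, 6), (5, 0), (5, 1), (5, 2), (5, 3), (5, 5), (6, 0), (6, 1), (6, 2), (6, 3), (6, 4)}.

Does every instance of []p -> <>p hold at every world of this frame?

By correspondence theory, D is valid on a frame iff R is serial.
Serial: yes — every world has a successor (e.g. 0 R 0).

Yes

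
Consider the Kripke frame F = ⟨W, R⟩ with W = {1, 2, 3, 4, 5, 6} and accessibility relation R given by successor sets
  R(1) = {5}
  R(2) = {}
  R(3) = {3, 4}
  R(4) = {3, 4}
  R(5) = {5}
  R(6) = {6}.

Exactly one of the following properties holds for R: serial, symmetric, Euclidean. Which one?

Serial: no — 2 has no R-successor.
Symmetric: no — 1 R 5 but not 5 R 1.
Euclidean: yes — any two successors of a common world are R-related.
Only Euclidean holds.

Euclidean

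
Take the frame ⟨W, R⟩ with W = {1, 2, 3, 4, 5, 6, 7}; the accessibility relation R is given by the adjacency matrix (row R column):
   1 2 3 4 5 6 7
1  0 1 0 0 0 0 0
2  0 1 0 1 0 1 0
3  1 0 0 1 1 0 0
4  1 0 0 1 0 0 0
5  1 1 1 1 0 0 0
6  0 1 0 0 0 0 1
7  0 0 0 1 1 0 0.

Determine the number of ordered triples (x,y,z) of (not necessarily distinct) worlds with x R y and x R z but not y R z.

Enumerating: (2,4,2), (2,4,6), (2,6,4), (2,6,6), (3,1,1), (3,1,4), (3,1,5), (3,4,5), (3,5,5), (4,1,1), (4,1,4), (5,1,1), … and 13 more.
Total: 25.

25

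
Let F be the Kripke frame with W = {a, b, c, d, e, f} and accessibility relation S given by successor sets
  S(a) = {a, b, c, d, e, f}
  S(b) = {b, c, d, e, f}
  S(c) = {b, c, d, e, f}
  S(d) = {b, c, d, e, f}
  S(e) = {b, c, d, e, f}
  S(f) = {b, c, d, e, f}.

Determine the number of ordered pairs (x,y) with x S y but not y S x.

Enumerating: (a,b), (a,c), (a,d), (a,e), (a,f).

5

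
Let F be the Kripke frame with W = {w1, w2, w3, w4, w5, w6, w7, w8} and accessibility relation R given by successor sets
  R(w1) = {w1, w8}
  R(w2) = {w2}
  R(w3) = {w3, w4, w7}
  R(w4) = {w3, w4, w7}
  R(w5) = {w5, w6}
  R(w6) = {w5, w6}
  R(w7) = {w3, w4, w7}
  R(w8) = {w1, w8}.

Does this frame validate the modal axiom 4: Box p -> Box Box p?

The schema 4 characterises exactly the transitive frames.
Transitive: yes — every two-step R-path is closed by a direct edge.

Yes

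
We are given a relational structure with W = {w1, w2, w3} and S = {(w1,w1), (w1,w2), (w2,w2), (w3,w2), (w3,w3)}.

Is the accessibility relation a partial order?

Yes

Reflexive: yes — every world is S-related to itself.
Transitive: yes — every two-step S-path is closed by a direct edge.
Antisymmetric: yes — no distinct pair is related both ways.
So S is a partial order.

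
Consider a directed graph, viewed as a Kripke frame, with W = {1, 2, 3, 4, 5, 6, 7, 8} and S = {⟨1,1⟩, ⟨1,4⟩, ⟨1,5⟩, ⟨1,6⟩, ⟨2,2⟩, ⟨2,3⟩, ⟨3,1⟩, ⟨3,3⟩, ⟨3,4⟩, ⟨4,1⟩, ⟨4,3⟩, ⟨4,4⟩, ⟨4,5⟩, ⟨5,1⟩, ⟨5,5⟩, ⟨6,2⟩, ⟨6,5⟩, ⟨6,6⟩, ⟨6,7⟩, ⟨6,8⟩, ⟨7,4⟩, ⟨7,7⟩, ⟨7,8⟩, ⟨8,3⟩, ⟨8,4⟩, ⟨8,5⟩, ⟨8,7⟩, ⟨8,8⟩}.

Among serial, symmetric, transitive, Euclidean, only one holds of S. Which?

Serial: yes — every world has a successor (e.g. 1 S 1).
Symmetric: no — 1 S 6 but not 6 S 1.
Transitive: no — 1 S 4 and 4 S 3, but not 1 S 3.
Euclidean: no — 1 S 4 and 1 S 6, but not 4 S 6.
Only serial holds.

serial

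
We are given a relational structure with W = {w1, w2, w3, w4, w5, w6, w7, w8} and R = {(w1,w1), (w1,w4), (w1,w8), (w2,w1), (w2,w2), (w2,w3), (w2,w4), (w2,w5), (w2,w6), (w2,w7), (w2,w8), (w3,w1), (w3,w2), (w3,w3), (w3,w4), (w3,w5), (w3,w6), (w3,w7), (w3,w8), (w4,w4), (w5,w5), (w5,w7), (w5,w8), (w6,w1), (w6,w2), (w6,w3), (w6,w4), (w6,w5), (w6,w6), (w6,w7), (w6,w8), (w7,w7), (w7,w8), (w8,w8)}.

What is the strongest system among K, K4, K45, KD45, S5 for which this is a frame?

K4

Transitive (axiom 4): yes — every two-step R-path is closed by a direct edge.
Euclidean (axiom 5): no — w1 R w4 and w1 R w8, but not w4 R w8.
Serial (axiom D): yes — every world has a successor (e.g. w1 R w1).
Reflexive (axiom T): yes — every world is R-related to itself.
So F validates K, K4; K45 would additionally require R to be Euclidean. The strongest is K4.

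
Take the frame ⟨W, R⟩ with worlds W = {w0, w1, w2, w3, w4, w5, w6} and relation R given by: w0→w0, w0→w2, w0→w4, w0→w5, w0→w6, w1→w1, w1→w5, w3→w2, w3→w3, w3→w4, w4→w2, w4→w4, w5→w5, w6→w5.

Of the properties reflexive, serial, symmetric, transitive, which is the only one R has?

Reflexive: no — w2 is not related to itself.
Serial: no — w2 has no R-successor.
Symmetric: no — w0 R w2 but not w2 R w0.
Transitive: yes — every two-step R-path is closed by a direct edge.
Only transitive holds.

transitive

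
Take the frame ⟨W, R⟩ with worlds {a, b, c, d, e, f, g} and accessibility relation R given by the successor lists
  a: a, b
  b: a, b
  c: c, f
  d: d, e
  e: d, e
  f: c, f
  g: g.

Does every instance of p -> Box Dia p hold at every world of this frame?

The schema B characterises exactly the symmetric frames.
Symmetric: yes — every pair in R has its reverse in R.

Yes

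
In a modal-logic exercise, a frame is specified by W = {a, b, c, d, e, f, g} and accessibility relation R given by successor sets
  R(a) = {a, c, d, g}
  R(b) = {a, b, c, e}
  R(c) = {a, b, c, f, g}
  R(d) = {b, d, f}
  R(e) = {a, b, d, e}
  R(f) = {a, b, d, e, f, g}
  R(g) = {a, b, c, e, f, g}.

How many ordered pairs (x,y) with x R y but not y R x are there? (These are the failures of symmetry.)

11

Enumerating: (a,d), (b,a), (c,f), (d,b), (e,a), (e,d), (f,a), (f,b), (f,e), (g,b), (g,e).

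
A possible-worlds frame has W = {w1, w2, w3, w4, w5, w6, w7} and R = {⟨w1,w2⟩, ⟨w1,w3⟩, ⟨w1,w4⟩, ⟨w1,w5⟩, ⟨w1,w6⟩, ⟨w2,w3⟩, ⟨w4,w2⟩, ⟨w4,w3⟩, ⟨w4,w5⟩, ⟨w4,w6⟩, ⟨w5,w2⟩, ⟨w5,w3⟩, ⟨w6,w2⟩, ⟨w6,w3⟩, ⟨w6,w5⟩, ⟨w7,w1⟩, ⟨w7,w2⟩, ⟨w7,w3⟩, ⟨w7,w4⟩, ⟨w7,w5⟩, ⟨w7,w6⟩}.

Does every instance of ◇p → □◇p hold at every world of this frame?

No

Axiom 5 corresponds to the accessibility relation being Euclidean.
Euclidean: no — w1 R w2 and w1 R w4, but not w2 R w4.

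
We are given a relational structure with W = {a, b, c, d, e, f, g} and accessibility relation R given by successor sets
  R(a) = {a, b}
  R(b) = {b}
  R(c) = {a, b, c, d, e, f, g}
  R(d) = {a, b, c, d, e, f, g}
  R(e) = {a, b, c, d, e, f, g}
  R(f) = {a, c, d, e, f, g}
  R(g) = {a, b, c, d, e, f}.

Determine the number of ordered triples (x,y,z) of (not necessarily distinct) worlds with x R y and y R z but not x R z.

9

Enumerating: (f,a,b), (f,c,b), (f,d,b), (f,e,b), (f,g,b), (g,c,g), (g,d,g), (g,e,g), (g,f,g).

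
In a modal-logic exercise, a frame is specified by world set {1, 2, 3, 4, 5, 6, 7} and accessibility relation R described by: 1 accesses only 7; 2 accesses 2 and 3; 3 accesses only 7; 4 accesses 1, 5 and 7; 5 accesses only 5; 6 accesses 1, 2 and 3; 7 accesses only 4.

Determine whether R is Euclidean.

No

Euclidean: no — 4 R 1 and 4 R 5, but not 1 R 5.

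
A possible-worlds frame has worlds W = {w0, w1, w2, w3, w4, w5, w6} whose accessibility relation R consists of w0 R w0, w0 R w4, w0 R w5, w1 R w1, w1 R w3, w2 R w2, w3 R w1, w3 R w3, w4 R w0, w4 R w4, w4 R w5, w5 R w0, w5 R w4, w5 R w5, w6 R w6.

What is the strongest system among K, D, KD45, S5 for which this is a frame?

S5

Serial (axiom D): yes — every world has a successor (e.g. w0 R w0).
Euclidean (axiom 5): yes — any two successors of a common world are R-related.
Transitive (axiom 4): yes — every two-step R-path is closed by a direct edge.
Reflexive (axiom T): yes — every world is R-related to itself.
So F validates K, D, KD45, S5. The strongest is S5.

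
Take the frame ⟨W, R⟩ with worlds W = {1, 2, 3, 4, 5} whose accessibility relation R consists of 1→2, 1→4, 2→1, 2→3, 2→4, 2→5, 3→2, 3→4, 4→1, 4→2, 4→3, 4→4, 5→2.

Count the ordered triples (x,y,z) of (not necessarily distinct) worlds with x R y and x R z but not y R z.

Enumerating: (1,2,2), (2,1,1), (2,1,3), (2,1,5), (2,3,1), (2,3,3), (2,3,5), (2,4,5), (2,5,1), (2,5,3), (2,5,4), (2,5,5), … and 7 more.
Total: 19.

19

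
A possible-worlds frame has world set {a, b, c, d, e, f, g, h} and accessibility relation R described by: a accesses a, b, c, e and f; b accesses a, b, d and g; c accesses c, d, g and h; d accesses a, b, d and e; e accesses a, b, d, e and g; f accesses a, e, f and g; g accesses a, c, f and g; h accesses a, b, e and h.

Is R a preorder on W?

Reflexive: yes — every world is R-related to itself.
Transitive: no — a R b and b R d, but not a R d.
So R is not a preorder.

No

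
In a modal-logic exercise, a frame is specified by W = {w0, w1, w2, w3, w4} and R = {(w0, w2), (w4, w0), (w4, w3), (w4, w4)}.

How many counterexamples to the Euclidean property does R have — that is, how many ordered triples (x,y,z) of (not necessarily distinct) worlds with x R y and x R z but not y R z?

7

Enumerating: (w0,w2,w2), (w4,w0,w0), (w4,w0,w3), (w4,w0,w4), (w4,w3,w0), (w4,w3,w3), (w4,w3,w4).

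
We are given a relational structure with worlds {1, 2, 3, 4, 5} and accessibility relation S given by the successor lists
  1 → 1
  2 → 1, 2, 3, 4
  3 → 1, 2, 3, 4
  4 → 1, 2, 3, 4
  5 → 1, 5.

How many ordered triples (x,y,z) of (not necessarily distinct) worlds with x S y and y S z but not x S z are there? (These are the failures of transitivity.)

0

S is transitive; there are no such tuples.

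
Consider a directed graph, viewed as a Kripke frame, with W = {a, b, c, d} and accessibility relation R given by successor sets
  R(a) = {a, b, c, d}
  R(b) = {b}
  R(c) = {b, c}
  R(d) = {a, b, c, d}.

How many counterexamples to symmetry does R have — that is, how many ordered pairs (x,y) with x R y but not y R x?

Enumerating: (a,b), (a,c), (c,b), (d,b), (d,c).

5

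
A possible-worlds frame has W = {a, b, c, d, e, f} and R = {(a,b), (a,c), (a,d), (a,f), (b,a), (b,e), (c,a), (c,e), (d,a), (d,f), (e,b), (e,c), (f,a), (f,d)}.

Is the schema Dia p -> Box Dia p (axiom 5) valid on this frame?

No

The schema 5 characterises exactly the Euclidean frames.
Euclidean: no — a R b and a R c, but not b R c.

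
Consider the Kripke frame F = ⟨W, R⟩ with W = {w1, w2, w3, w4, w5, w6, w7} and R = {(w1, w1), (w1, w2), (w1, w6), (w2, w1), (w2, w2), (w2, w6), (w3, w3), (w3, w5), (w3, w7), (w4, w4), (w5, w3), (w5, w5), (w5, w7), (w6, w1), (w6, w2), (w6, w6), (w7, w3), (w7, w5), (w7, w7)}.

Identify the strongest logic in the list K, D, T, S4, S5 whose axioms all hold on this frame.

Serial (axiom D): yes — every world has a successor (e.g. w1 R w1).
Reflexive (axiom T): yes — every world is R-related to itself.
Transitive (axiom 4): yes — every two-step R-path is closed by a direct edge.
Euclidean (axiom 5): yes — any two successors of a common world are R-related.
So F validates K, D, T, S4, S5. The strongest is S5.

S5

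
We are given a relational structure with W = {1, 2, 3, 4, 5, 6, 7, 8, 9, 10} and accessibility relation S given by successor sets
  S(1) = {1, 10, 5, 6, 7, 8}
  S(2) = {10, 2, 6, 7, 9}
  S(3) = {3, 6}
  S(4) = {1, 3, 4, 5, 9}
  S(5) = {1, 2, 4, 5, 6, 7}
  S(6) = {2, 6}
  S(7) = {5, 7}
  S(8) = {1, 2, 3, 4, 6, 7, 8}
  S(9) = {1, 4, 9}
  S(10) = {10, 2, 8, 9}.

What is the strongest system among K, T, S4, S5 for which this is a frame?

T

Reflexive (axiom T): yes — every world is S-related to itself.
Transitive (axiom 4): no — 1 S 10 and 10 S 2, but not 1 S 2.
Euclidean (axiom 5): no — 1 S 10 and 1 S 5, but not 10 S 5.
So F validates K, T; S4 would additionally require S to be transitive. The strongest is T.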